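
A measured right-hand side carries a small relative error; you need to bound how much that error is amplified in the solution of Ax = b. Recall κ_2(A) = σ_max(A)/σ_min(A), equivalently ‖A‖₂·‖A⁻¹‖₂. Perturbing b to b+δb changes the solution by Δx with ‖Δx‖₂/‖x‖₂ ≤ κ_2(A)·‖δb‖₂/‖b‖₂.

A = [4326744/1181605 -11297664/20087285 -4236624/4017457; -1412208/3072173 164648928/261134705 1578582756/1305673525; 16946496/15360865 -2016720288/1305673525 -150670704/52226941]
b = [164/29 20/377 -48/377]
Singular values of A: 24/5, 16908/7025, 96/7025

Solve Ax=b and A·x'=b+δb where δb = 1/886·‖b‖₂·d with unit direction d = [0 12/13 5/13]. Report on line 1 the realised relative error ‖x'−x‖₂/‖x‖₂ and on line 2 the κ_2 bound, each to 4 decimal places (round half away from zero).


0.2513
0.3964

from the listed singular values, σ₁ = 24/5, σ_n = 96/7025
condition number: (24/5) ÷ (96/7025) = 351.2500
bound on ‖Δx‖/‖x‖: κ·ε = 351.2500·1/886 = 0.3964
solve Ax = b  →  x = [1.7496 0.2959 0.5548]
2-norm of b is 5.6569; of x, 1.8592
with δb = [0.0000 0.0059 0.0025], A·Δx = δb → ‖Δx‖ = 0.4672
dividing the unrounded norms, ‖Δx‖/‖x‖ = 0.2513
so the bound overstates the realised error by a factor of ≈ 1.5775 (computed from the unrounded values)


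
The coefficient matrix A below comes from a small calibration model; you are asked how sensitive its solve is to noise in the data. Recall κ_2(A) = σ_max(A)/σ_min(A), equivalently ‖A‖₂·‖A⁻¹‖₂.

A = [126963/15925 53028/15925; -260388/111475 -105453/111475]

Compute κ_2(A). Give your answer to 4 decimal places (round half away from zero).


343.0000

M = AᵀA = [1372259961/19882681 571769280/19882681; 571769280/19882681 238250889/19882681]. tr(M)=9529650/117649, det(M)=6561/117649
char-poly roots: 81 and 81/117649
so κ_2 = √(81 / (81/117649)) = 343.0000


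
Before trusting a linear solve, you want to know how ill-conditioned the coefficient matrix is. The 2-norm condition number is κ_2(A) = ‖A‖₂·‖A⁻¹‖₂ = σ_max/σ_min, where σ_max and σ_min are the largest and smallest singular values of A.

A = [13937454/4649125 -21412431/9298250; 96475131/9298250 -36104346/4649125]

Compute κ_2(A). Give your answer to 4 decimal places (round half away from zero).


297.5440

form AᵀA = [16135138235961/138331924900 -3025285025688/34582981225; -3025285025688/34582981225 9076139842689/138331924900] with trace 504225561573/2766638498 and determinant 8303765625/22133107984
char-poly roots: 729/4 and 11390625/5533276996
so κ_2 = √((729/4) / (11390625/5533276996)) = 297.5440


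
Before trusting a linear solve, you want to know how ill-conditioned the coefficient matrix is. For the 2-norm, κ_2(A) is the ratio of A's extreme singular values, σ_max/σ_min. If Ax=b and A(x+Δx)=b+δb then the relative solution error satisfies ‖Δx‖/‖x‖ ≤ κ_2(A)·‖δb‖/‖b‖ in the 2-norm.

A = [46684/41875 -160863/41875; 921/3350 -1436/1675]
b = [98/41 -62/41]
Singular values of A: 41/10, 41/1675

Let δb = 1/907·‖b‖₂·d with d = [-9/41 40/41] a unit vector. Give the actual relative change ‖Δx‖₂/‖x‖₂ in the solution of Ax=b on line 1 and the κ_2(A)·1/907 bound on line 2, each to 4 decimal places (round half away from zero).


0.0016
0.1847

σ_max = 41/10, σ_min = 41/1675
κ_2(A) = (41/10) / (41/1675) = 167.5000
perturbation bound = 167.5000·1/907 = 0.1847
solve Ax = b  →  x = [-78.3024 -23.3463]
2-norm of b is 2.8284; of x, 81.7088
δb = ε·‖b‖·d = [-0.0007 0.0030]; solving A·Δx = δb gives ‖Δx‖ = 0.1274
relative error = 0.0016
so the bound overstates the realised error by a factor of ≈ 118.4425 (computed from the unrounded values)


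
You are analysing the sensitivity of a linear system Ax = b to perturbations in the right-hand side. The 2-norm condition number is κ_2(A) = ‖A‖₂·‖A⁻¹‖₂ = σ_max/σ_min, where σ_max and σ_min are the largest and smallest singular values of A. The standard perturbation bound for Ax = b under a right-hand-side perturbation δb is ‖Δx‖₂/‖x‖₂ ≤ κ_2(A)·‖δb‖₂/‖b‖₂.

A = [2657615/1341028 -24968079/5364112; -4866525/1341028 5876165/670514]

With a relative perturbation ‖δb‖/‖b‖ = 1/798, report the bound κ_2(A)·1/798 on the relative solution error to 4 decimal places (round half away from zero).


0.3042

M = AᵀA = [53193742325/3111342728 -1021202672265/24890741824; -1021202672265/24890741824 9803740954369/99562967296]. tr(M)=68082489401/589129984, det(M)=2136750625/9426079744
λ_max, λ_min = (68082489401/589129984 ± √4634910657071897778801/347074138047840256)/2 = 1849/16, 1155625/589129984
κ_2(A) = √(λ_max/λ_min) = √((1849/16) / (1155625/589129984)) = 242.7200
κ_2(A)·‖δb‖/‖b‖ = 0.3042


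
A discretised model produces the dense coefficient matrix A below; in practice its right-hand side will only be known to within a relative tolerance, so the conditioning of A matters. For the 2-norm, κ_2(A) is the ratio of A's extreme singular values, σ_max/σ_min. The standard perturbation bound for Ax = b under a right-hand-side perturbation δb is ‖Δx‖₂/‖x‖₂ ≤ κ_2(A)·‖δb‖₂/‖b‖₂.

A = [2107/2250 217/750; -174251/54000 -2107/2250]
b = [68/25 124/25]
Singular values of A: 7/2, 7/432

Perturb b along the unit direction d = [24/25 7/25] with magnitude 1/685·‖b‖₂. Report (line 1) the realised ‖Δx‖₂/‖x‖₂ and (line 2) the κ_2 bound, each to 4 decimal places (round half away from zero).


0.0021
0.3153

from the listed singular values, σ₁ = 7/2, σ_n = 7/432
condition number: (7/2) ÷ (7/432) = 216.0000
κ_2(A)·‖δb‖/‖b‖ = 0.3153
solve Ax = b  →  x = [-70.2171 236.6629]
2-norm of b is 5.6569; of x, 246.8598
Δx = A⁻¹·δb where δb = 1/685·5.6569·d; ‖Δx‖ = 0.5096
realised ‖Δx‖/‖x‖ = 0.0021
so the bound overstates the realised error by a factor of ≈ 152.7367 (computed from the unrounded values)


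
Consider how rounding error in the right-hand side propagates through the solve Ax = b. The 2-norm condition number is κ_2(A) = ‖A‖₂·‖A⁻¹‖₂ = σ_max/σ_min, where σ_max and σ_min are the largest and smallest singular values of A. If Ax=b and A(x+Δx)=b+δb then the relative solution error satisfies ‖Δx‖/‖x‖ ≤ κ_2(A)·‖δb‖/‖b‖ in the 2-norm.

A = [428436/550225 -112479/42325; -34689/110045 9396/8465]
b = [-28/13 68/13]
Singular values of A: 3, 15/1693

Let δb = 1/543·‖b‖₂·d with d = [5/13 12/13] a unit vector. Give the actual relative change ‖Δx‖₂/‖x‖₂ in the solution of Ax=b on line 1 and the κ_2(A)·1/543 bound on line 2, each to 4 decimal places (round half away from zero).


0.0026
0.6236

largest singular value 3, smallest 15/1693
κ = σ_max/σ_min = 3/(15/1693) = 338.6000
κ_2(A)·‖δb‖/‖b‖ = 0.6236
solve Ax = b  →  x = [433.0347 127.6907]
‖b‖ = 5.6569, ‖x‖ = 451.4686
δb = ε·‖b‖·d = [0.0040 0.0096]; solving A·Δx = δb gives ‖Δx‖ = 1.1758
relative error = 0.0026
so the bound overstates the realised error by a factor of ≈ 239.4274 (computed from the unrounded values)


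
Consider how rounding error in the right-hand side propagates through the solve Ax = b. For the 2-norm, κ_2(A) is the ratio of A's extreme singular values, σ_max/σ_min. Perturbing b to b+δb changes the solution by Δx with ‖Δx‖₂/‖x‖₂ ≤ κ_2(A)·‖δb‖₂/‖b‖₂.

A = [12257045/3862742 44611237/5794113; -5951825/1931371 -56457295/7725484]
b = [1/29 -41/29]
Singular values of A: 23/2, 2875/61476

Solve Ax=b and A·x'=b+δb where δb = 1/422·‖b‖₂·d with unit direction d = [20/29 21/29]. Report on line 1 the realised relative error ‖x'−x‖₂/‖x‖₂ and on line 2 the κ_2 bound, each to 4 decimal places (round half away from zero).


σ_max = 23/2, σ_min = 2875/61476
κ_2(A) = (23/2) / (2875/61476) = 245.9040
κ_2(A)·‖δb‖/‖b‖ = 0.5827
solve Ax = b  →  x = [19.7716 -8.1439]
‖b‖ = 1.4142, ‖x‖ = 21.3831
with δb = [0.0023 0.0024], A·Δx = δb → ‖Δx‖ = 0.0717
realised ‖Δx‖/‖x‖ = 0.0034
realised/bound (from unrounded values) ≈ 0.0058

0.0034
0.5827


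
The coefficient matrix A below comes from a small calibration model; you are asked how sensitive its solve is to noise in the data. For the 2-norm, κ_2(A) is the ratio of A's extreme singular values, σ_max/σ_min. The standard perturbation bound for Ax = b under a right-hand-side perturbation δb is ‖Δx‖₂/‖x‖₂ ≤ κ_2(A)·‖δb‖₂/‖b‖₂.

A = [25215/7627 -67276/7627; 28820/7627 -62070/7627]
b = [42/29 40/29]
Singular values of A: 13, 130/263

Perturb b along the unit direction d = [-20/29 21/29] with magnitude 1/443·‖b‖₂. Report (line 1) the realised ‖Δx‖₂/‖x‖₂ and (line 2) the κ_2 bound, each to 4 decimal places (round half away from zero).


0.0594
0.0594

from the listed singular values, σ₁ = 13, σ_n = 130/263
condition number: 13 ÷ (130/263) = 26.3000
bound on ‖Δx‖/‖x‖: κ·ε = 26.3000·1/443 = 0.0594
solve Ax = b  →  x = [0.0592 -0.1420]
‖b‖ = 2.0000, ‖x‖ = 0.1538
δb = ε·‖b‖·d = [-0.0031 0.0033]; solving A·Δx = δb gives ‖Δx‖ = 0.0091
relative error = 0.0594
so the bound is sharp here: realised error equals the bound


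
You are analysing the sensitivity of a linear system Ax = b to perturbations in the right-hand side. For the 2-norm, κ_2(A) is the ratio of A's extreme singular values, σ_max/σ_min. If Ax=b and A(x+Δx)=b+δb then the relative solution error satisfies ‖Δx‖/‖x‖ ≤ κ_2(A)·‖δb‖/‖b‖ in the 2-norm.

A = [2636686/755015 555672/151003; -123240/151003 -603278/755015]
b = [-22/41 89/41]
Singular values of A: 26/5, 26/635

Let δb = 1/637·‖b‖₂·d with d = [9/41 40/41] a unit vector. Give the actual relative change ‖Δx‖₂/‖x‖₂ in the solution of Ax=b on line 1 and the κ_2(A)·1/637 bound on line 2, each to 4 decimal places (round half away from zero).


largest singular value 26/5, smallest 26/635
condition number: (26/5) ÷ (26/635) = 127.0000
κ_2(A)·‖δb‖/‖b‖ = 0.1994
solve Ax = b  →  x = [-35.5040 33.5477]
‖b‖ = 2.2361, ‖x‖ = 48.8465
Δx = A⁻¹·δb where δb = 1/637·2.2361·d; ‖Δx‖ = 0.0857
dividing the unrounded norms, ‖Δx‖/‖x‖ = 0.0018
realised/bound (from unrounded values) ≈ 0.0088

0.0018
0.1994


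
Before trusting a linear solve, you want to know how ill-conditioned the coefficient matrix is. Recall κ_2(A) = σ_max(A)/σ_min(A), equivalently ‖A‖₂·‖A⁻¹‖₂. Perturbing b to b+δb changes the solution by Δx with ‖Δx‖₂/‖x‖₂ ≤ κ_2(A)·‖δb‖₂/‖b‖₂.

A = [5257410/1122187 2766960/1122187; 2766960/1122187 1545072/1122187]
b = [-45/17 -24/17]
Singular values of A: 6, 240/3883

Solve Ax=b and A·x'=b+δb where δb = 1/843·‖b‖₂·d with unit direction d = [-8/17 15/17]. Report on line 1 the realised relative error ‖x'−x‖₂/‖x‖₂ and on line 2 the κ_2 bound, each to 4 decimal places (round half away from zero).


largest singular value 6, smallest 240/3883
κ_2(A) = 6 / (240/3883) = 97.0750
bound on ‖Δx‖/‖x‖: κ·ε = 97.0750·1/843 = 0.1152
solve Ax = b  →  x = [-0.4412 -0.2353]
2-norm of b is 3.0000; of x, 0.5000
Δx = A⁻¹·δb where δb = 1/843·3.0000·d; ‖Δx‖ = 0.0576
realised ‖Δx‖/‖x‖ = 0.1152
tightness: 0.1152 against a bound of 0.1152; the bound is attained (ratio 1)

0.1152
0.1152


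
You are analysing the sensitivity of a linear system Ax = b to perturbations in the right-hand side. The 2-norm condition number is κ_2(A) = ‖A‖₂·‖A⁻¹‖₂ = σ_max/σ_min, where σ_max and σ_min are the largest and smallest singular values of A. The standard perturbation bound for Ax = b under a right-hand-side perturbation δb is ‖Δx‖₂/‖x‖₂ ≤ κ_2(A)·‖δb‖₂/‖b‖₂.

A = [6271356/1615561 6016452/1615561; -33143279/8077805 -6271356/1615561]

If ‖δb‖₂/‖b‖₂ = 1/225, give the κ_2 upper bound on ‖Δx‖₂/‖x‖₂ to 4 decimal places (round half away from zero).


1.2807

AᵀA = [2475296783401/77587317025 471474272724/15517463405; 471474272724/15517463405 89806897440/3103492681]; tr = 5612924161/92256025, det = 4112784/92256025
solving λ² − 5612924161/92256025·λ + 4112784/92256025 = 0 gives λ = 1521/25, 2704/3690241
κ = σ_max/σ_min = (39/5)/(52/1921) = 288.1500
bound on ‖Δx‖/‖x‖: κ·ε = 288.1500·1/225 = 1.2807


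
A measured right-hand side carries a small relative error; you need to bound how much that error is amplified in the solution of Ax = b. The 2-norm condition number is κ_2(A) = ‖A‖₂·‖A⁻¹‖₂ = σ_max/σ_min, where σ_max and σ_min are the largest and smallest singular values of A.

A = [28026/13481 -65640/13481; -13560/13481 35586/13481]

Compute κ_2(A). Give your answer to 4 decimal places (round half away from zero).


61.0000

form AᵀA = [3354084/628849 -8035200/628849; -8035200/628849 19290564/628849] with trace 133992/3721 and determinant 1296/3721
solving λ² − 133992/3721·λ + 1296/3721 = 0 gives λ = 36, 36/3721
κ = σ_max/σ_min = 6/(6/61) = 61.0000


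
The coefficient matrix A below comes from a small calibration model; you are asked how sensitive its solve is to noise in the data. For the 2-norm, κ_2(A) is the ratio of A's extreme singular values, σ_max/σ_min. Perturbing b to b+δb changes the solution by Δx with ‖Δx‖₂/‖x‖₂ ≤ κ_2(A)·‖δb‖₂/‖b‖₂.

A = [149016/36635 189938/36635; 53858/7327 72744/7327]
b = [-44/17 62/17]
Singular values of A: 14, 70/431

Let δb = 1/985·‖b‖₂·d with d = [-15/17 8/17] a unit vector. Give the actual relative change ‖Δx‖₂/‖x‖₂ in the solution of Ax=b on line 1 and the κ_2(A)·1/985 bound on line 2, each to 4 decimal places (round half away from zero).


σ_max = 14, σ_min = 70/431
κ = σ_max/σ_min = 14/(70/431) = 86.2000
bound on ‖Δx‖/‖x‖: κ·ε = 86.2000·1/985 = 0.0875
solve Ax = b  →  x = [-19.6171 14.8914]
‖b‖₂ = 4.4721 and ‖x‖₂ = 24.6290
re-solving with b+δb shifts x by Δx of norm 0.0280
relative error = 0.0011
tightness: 0.0011 against a bound of 0.0875 (unrounded ratio ≈ 0.0130)

0.0011
0.0875


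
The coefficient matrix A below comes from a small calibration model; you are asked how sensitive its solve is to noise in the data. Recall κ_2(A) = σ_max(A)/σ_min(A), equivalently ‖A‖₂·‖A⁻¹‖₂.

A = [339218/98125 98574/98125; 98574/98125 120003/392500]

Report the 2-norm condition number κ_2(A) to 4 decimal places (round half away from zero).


AᵀA = [199657096/15405625 116465181/30811250; 116465181/30811250 271792089/246490000]; tr = 5546089/394384, det = 225/98596
eigenvalues of AᵀA: λ = (tr ± √(tr²−4·det))/2 = 225/16, 4/24649
κ = σ_max/σ_min = (15/4)/(2/157) = 294.3750

294.3750


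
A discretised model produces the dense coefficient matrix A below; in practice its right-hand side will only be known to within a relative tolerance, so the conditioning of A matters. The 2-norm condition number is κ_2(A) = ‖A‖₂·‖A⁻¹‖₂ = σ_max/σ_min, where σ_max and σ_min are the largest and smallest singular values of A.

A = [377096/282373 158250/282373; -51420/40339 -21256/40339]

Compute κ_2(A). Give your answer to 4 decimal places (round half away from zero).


374.5000

AᵀA = [323136976/94809169 134639280/94809169; 134639280/94809169 56102404/94809169]; tr = 2244020/561001, det = 64/561001
solving λ² − 2244020/561001·λ + 64/561001 = 0 gives λ = 4, 16/561001
κ_2(A) = √(λ_max/λ_min) = √(4 / (16/561001)) = 374.5000


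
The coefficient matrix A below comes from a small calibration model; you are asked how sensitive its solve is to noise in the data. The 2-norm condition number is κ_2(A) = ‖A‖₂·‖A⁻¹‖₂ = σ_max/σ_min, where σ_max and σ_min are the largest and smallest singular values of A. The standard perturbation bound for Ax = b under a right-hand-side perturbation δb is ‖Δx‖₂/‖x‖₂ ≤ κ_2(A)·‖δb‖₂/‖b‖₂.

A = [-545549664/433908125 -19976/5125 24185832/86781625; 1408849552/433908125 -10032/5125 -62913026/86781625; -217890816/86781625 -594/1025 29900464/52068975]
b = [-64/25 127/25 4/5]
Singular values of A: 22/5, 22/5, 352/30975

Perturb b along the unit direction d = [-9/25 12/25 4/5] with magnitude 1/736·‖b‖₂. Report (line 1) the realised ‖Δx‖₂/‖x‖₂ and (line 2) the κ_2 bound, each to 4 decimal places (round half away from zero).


σ_max = 22/5, σ_min = 352/30975
κ_2(A) = (22/5) / (352/30975) = 387.1875
perturbation bound = 387.1875·1/736 = 0.5261
solve Ax = b  →  x = [78.1798 -0.0222 343.1979]
2-norm of b is 5.7446; of x, 351.9899
Δx = A⁻¹·δb where δb = 1/736·5.7446·d; ‖Δx‖ = 0.6868
relative error = 0.0020
tightness: 0.0020 against a bound of 0.5261 (unrounded ratio ≈ 0.0037)

0.0020
0.5261


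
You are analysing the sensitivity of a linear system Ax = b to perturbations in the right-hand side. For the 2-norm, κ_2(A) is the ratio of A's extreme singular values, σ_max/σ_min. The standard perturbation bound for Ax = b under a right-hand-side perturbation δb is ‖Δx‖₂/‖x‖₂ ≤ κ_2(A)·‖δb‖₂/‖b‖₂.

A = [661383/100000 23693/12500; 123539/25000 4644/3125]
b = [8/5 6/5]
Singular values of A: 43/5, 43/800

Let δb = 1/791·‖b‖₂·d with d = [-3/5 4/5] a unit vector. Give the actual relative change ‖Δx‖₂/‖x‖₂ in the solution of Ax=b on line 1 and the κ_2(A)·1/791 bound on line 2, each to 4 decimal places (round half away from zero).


largest singular value 43/5, smallest 43/800
κ = σ_max/σ_min = (43/5)/(43/800) = 160.0000
worst-case relative error ≤ 160.0000 × 1/791 = 0.2023
solve Ax = b  →  x = [0.2233 0.0651]
2-norm of b is 2.0000; of x, 0.2326
with δb = [-0.0015 0.0020], A·Δx = δb → ‖Δx‖ = 0.0470
dividing the unrounded norms, ‖Δx‖/‖x‖ = 0.2023
so the bound is sharp here: realised error equals the bound

0.2023
0.2023


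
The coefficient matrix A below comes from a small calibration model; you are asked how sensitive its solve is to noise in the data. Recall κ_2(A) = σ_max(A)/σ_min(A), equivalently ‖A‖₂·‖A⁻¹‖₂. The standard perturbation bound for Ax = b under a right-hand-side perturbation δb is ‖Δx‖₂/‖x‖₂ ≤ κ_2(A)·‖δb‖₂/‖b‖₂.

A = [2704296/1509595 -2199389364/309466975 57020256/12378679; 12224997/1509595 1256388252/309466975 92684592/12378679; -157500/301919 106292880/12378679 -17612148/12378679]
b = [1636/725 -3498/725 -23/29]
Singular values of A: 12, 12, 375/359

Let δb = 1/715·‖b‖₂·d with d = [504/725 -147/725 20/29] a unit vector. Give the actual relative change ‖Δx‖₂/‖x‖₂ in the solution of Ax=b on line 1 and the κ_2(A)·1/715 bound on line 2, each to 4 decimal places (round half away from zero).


from the listed singular values, σ₁ = 12, σ_n = 375/359
condition number: 12 ÷ (375/359) = 11.4880
bound on ‖Δx‖/‖x‖: κ·ε = 11.4880·1/715 = 0.0161
solve Ax = b  →  x = [-1.6164 -0.0070 1.1076]
2-norm of b is 5.3852; of x, 1.9595
re-solving with b+δb shifts x by Δx of norm 0.0072
relative error = 0.0037
so the bound overstates the realised error by a factor of ≈ 4.3664 (computed from the unrounded values)

0.0037
0.0161


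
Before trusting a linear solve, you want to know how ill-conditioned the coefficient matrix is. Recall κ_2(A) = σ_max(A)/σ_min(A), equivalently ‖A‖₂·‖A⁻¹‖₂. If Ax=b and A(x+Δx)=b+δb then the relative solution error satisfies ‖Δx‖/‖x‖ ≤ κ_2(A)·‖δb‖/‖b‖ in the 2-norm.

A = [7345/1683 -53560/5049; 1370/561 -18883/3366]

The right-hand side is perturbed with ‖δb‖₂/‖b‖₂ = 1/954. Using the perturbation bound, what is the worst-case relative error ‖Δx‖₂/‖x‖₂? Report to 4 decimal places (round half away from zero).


0.1245

AᵀA = [245125/9801 -1764055/29403; -1764055/29403 50809009/352836]; tr = 59633509/352836, det = 714025/352836
solving λ² − 59633509/352836·λ + 714025/352836 = 0 gives λ = 169, 4225/352836
κ = σ_max/σ_min = 13/(65/594) = 118.8000
perturbation bound = 118.8000·1/954 = 0.1245


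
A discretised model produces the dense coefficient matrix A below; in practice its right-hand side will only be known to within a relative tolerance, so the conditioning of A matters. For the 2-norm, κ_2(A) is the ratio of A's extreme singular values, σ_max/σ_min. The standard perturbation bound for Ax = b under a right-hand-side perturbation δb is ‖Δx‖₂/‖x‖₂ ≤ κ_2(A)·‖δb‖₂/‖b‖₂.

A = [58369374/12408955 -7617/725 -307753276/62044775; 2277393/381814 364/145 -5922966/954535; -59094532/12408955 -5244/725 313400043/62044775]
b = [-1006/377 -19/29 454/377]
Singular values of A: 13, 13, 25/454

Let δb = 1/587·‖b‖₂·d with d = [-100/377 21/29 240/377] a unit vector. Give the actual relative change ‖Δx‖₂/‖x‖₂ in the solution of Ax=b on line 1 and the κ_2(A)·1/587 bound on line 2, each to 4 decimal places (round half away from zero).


0.0051
0.4022

largest singular value 13, smallest 25/454
condition number: 13 ÷ (25/454) = 236.0800
perturbation bound = 236.0800·1/587 = 0.4022
solve Ax = b  →  x = [13.0188 0.1046 12.6623]
2-norm of b is 3.0000; of x, 18.1613
re-solving with b+δb shifts x by Δx of norm 0.0928
dividing the unrounded norms, ‖Δx‖/‖x‖ = 0.0051
realised/bound (from unrounded values) ≈ 0.0127


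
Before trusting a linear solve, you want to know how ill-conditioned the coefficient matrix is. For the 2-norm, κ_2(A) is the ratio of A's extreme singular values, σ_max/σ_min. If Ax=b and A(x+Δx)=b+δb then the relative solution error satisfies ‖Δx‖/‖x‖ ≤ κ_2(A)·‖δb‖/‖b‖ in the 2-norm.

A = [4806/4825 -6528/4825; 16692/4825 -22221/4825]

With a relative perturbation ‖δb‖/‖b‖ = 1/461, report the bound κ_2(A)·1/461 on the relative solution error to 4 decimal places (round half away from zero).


0.8373

form AᵀA = [2413764/186245 -3218292/186245; -3218292/186245 4291101/186245] with trace 1340973/37249 and determinant 324/37249
eigenvalues of AᵀA: λ = (tr ± √(tr²−4·det))/2 = 36, 9/37249
κ_2(A) = √(λ_max/λ_min) = √(36 / (9/37249)) = 386.0000
κ_2(A)·‖δb‖/‖b‖ = 0.8373


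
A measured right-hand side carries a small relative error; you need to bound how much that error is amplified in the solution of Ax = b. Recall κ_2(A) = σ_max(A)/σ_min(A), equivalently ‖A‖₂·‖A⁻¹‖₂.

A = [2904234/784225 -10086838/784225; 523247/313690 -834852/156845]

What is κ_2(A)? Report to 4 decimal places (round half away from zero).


form AᵀA = [240136012321/14556422500 -205650653418/3639105625; -205650653418/3639105625 705140517076/3639105625] with trace 4897116929/23290276 and determinant 17682025/5822569
λ_max, λ_min = (4897116929/23290276 ± √23975165108418568641/542436956156176)/2 = 841/4, 84100/5822569
so κ_2 = √((841/4) / (84100/5822569)) = 120.6500

120.6500


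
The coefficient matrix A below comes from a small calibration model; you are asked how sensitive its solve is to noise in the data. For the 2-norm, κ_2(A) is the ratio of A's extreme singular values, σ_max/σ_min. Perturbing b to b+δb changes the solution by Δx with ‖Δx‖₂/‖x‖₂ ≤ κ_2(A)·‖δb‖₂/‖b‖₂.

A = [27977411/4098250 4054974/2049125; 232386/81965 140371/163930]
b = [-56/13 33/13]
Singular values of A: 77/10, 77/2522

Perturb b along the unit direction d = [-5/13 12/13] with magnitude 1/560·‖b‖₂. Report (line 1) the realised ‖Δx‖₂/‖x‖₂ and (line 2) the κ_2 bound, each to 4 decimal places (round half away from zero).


0.0022
0.4504

σ_max = 77/10, σ_min = 77/2522
condition number: (77/10) ÷ (77/2522) = 252.2000
perturbation bound = 252.2000·1/560 = 0.4504
solve Ax = b  →  x = [-37.0577 125.6634]
‖b‖ = 5.0000, ‖x‖ = 131.0136
δb = ε·‖b‖·d = [-0.0034 0.0082]; solving A·Δx = δb gives ‖Δx‖ = 0.2924
relative error = 0.0022
realised/bound (from unrounded values) ≈ 0.0050


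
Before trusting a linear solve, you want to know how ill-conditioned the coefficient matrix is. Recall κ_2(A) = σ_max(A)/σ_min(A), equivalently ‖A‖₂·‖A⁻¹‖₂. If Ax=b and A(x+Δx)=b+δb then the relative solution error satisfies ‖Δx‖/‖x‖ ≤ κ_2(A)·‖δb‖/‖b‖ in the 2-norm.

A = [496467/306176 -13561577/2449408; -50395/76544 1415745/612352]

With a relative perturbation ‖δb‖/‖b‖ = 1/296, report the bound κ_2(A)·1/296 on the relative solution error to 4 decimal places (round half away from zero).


1.2731

AᵀA = [1698899281/554696704 -46594195011/4437573632; -46594195011/4437573632 1278021971641/35500589056]; tr = 1386751525625/35500589056, det = 6103515625/568009424896
solving λ² − 1386751525625/35500589056·λ + 6103515625/568009424896 = 0 gives λ = 625/16, 9765625/35500589056
σ_max=√(625/16)=(25/4), σ_min=√(9765625/35500589056)=(3125/188416) → κ = 376.8320
bound on ‖Δx‖/‖x‖: κ·ε = 376.8320·1/296 = 1.2731


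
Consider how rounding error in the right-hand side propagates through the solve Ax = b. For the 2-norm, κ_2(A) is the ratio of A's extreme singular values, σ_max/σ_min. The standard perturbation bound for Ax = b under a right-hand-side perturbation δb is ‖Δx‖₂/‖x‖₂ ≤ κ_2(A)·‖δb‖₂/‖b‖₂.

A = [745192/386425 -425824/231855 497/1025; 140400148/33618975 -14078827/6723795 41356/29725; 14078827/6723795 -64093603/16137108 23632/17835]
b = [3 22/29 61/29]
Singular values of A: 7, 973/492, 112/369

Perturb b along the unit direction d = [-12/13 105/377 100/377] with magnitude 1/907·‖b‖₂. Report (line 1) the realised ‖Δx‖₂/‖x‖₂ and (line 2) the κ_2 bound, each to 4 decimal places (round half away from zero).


from the listed singular values, σ₁ = 7, σ_n = 112/369
κ_2(A) = 7 / (112/369) = 23.0625
bound on ‖Δx‖/‖x‖: κ·ε = 23.0625·1/907 = 0.0254
solve Ax = b  →  x = [1.2852 -1.9223 -6.2057]
2-norm of b is 3.7417; of x, 6.6225
Δx = A⁻¹·δb where δb = 1/907·3.7417·d; ‖Δx‖ = 0.0136
relative error = 0.0021
so the bound overstates the realised error by a factor of ≈ 12.3896 (computed from the unrounded values)

0.0021
0.0254


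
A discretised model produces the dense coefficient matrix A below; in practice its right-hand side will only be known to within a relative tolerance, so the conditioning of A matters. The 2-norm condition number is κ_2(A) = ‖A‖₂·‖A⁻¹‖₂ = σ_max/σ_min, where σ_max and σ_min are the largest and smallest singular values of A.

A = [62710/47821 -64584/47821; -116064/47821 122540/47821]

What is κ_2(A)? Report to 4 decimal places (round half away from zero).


194.0000

M = AᵀA = [60219364/7912969 -63226800/7912969; -63226800/7912969 66391504/7912969]. tr(M)=150548/9409, det(M)=64/9409
eigenvalues of AᵀA: λ = (tr ± √(tr²−4·det))/2 = 16, 4/9409
κ = σ_max/σ_min = 4/(2/97) = 194.0000


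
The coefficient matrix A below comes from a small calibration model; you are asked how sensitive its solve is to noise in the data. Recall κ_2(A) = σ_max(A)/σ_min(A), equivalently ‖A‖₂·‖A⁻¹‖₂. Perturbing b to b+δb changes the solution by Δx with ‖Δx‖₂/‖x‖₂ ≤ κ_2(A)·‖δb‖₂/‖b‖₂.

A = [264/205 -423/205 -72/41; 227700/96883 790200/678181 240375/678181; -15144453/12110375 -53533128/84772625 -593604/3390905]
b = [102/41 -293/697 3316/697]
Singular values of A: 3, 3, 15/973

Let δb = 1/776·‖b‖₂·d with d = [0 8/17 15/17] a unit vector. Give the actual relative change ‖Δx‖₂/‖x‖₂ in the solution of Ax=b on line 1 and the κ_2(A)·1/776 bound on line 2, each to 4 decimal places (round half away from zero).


0.0017
0.2508

σ_max = 3, σ_min = 15/973
κ_2(A) = 3 / (15/973) = 194.6000
κ_2(A)·‖δb‖/‖b‖ = 0.2508
solve Ax = b  →  x = [43.1744 -150.4075 206.9733]
2-norm of b is 5.3852; of x, 259.4695
δb = ε·‖b‖·d = [0.0000 0.0033 0.0061]; solving A·Δx = δb gives ‖Δx‖ = 0.4502
realised ‖Δx‖/‖x‖ = 0.0017
realised/bound (from unrounded values) ≈ 0.0069


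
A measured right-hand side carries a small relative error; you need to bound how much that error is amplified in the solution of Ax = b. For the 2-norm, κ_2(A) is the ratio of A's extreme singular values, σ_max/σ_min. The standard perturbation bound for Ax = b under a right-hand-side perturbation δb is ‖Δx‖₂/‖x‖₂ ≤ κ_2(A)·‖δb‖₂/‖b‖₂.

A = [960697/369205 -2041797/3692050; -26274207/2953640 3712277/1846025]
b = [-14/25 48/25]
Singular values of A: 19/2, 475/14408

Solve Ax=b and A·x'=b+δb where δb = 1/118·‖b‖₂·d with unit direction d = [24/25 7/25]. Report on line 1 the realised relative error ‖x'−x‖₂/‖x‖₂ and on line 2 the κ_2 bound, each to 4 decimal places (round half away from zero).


2.4420
2.4420

from the listed singular values, σ₁ = 19/2, σ_n = 475/14408
condition number: (19/2) ÷ (475/14408) = 288.1600
perturbation bound = 288.1600·1/118 = 2.4420
solve Ax = b  →  x = [-0.2054 0.0462]
‖b‖₂ = 2.0000 and ‖x‖₂ = 0.2105
re-solving with b+δb shifts x by Δx of norm 0.5141
realised ‖Δx‖/‖x‖ = 2.4420
realised/bound = 1 exactly: the bound is attained for this b and d


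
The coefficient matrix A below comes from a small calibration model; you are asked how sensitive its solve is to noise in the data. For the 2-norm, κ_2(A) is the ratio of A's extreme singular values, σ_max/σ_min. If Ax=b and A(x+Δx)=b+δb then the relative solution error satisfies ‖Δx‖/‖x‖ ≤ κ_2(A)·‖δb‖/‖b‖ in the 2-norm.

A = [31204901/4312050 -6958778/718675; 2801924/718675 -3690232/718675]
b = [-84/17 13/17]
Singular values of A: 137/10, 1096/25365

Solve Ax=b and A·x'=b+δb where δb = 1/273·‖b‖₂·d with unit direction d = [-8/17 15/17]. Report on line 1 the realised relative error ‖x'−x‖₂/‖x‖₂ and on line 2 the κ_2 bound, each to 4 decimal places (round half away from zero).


largest singular value 137/10, smallest 1096/25365
κ = σ_max/σ_min = (137/10)/(1096/25365) = 317.0625
bound on ‖Δx‖/‖x‖: κ·ε = 317.0625·1/273 = 1.1614
solve Ax = b  →  x = [55.3686 41.8914]
2-norm of b is 5.0000; of x, 69.4304
re-solving with b+δb shifts x by Δx of norm 0.4239
relative error = 0.0061
realised/bound (from unrounded values) ≈ 0.0053

0.0061
1.1614


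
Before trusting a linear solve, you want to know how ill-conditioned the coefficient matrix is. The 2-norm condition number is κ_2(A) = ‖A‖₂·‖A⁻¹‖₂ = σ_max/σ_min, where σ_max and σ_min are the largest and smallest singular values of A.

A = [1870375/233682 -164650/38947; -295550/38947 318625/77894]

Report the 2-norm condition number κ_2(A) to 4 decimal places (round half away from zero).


237.0000

form AᵀA = [464635625/3819492 -20650000/318291; -20650000/318291 14685625/424388] with trace 17553125/112338 and determinant 390625/898704
eigenvalues of AᵀA: λ = (tr ± √(tr²−4·det))/2 = 625/4, 625/224676
κ = σ_max/σ_min = (25/2)/(25/474) = 237.0000


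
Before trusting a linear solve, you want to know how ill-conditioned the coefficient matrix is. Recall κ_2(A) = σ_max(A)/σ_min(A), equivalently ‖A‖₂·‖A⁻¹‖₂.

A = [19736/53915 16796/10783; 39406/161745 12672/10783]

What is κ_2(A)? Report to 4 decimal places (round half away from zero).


78.9000

form AᵀA = [4935044/25523361 2428960/2835929; 2428960/2835929 10797200/2835929] with trace 2490484/622521 and determinant 1600/622521
char-poly roots: 4 and 400/622521
κ = σ_max/σ_min = 2/(20/789) = 78.9000


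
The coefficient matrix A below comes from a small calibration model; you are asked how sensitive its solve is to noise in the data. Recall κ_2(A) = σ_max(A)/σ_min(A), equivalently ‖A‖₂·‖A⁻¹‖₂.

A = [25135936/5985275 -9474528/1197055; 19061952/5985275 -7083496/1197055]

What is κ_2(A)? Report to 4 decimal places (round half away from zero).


352.0750

M = AᵀA = [39806931705856/1432940673025 -14927055607296/286588134605; -14927055607296/286588134605 5597703856192/57317626921]. tr(M)=621970685504/4958272225, det(M)=629407744/4958272225
char-poly roots: 3136/25 and 200704/198330889
κ_2(A) = √(λ_max/λ_min) = √((3136/25) / (200704/198330889)) = 352.0750


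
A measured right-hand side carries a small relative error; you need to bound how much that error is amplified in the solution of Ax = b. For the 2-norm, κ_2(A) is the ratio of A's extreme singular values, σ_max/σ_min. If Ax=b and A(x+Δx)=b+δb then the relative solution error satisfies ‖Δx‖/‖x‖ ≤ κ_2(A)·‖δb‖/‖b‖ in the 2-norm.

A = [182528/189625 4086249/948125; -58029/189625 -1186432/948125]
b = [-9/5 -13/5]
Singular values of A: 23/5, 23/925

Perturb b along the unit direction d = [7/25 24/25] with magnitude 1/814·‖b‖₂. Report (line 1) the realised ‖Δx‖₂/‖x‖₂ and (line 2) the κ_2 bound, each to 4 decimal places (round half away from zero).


0.0013
0.2273

largest singular value 23/5, smallest 23/925
κ = σ_max/σ_min = (23/5)/(23/925) = 185.0000
worst-case relative error ≤ 185.0000 × 1/814 = 0.2273
solve Ax = b  →  x = [117.6617 -26.6967]
2-norm of b is 3.1623; of x, 120.6524
with δb = [0.0011 0.0037], A·Δx = δb → ‖Δx‖ = 0.1562
relative error = 0.0013
realised/bound (from unrounded values) ≈ 0.0057


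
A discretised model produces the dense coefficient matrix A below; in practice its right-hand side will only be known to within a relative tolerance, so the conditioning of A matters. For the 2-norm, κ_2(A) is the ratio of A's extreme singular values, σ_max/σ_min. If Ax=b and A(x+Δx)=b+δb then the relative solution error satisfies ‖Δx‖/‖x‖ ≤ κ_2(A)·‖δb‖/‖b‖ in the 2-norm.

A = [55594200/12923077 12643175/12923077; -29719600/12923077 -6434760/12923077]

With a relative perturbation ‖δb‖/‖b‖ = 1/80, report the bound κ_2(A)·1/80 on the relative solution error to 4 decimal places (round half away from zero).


AᵀA = [13750760200000/577875152761 3093860529000/577875152761; 3093860529000/577875152761 696387579025/577875152761]; tr = 8594377025/343768681, det = 4000000/343768681
eigenvalues of AᵀA: λ = (tr ± √(tr²−4·det))/2 = 25, 160000/343768681
so κ_2 = √(25 / (160000/343768681)) = 231.7625
worst-case relative error ≤ 231.7625 × 1/80 = 2.8970

2.8970


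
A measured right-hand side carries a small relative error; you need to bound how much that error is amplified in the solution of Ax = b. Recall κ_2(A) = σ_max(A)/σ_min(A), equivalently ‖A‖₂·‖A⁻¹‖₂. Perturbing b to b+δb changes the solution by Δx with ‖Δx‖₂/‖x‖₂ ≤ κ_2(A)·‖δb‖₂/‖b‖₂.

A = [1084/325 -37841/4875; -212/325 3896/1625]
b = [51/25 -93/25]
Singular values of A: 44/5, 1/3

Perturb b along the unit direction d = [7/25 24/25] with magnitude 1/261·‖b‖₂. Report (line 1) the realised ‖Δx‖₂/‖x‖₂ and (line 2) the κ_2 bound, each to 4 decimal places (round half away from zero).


0.0054
0.1011

σ_max = 44/5, σ_min = 1/3
κ_2(A) = (44/5) / (1/3) = 26.4000
κ_2(A)·‖δb‖/‖b‖ = 0.1011
solve Ax = b  →  x = [-8.1766 -3.7762]
2-norm of b is 4.2426; of x, 9.0065
Δx = A⁻¹·δb where δb = 1/261·4.2426·d; ‖Δx‖ = 0.0488
relative error = 0.0054
tightness: 0.0054 against a bound of 0.1011 (unrounded ratio ≈ 0.0535)


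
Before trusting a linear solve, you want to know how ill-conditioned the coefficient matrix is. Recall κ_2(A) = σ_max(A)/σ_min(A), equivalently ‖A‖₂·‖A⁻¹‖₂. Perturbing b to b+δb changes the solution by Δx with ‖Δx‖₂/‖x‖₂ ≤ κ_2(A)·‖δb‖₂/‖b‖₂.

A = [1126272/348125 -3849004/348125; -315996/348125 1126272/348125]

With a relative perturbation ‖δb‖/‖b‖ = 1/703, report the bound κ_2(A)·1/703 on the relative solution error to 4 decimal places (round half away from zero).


0.4754

M = AᵀA = [2189347344/193905625 -7505476608/193905625; -7505476608/193905625 25733312656/193905625]. tr(M)=44676256/310249, det(M)=57600/310249
solving λ² − 44676256/310249·λ + 57600/310249 = 0 gives λ = 144, 400/310249
so κ_2 = √(144 / (400/310249)) = 334.2000
κ_2(A)·‖δb‖/‖b‖ = 0.4754


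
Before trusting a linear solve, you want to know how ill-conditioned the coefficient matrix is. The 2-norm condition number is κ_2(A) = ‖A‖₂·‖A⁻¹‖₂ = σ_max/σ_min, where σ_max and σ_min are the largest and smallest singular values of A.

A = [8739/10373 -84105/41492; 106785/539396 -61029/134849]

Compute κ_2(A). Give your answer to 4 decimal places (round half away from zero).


253.0000

AᵀA = [129629889/173080336 -19442430/10817521; -19442430/10817521 746603001/173080336]; tr = 2592405/512072, det = 6561/16386304
solving λ² − 2592405/512072·λ + 6561/16386304 = 0 gives λ = 81/16, 81/1024144
σ_max=√(81/16)=(9/4), σ_min=√(81/1024144)=(9/1012) → κ = 253.0000


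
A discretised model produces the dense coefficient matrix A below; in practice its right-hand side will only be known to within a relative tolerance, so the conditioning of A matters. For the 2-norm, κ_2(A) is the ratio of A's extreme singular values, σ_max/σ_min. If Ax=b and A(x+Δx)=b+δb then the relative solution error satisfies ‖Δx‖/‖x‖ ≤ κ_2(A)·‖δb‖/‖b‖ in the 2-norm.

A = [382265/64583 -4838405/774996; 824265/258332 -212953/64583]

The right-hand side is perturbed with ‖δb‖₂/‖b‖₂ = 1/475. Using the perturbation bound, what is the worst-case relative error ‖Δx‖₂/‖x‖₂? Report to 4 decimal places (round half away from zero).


form AᵀA = [10440959425/230918416 -2055486160/43297203; -2055486160/43297203 103600055689/2078265744] with trace 117460577/1235592 and determinant 714025/4393216
eigenvalues of AᵀA: λ = (tr ± √(tr²−4·det))/2 = 1521/16, 4225/2471184
κ = σ_max/σ_min = (39/4)/(65/1572) = 235.8000
bound on ‖Δx‖/‖x‖: κ·ε = 235.8000·1/475 = 0.4964

0.4964


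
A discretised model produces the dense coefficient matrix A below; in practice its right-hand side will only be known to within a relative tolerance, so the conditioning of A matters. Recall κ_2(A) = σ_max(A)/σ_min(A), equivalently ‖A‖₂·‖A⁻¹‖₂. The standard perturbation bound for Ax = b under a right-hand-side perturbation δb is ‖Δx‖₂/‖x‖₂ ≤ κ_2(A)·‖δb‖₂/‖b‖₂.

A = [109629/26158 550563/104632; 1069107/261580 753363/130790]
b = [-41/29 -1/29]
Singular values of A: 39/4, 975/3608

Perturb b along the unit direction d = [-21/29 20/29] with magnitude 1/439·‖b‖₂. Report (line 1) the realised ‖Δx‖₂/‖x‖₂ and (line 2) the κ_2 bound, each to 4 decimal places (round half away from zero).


largest singular value 39/4, smallest 975/3608
κ = σ_max/σ_min = (39/4)/(975/3608) = 36.0800
perturbation bound = 36.0800·1/439 = 0.0822
solve Ax = b  →  x = [-3.0219 2.1383]
‖b‖ = 1.4142, ‖x‖ = 3.7019
with δb = [-0.0023 0.0022], A·Δx = δb → ‖Δx‖ = 0.0119
relative error = 0.0032
tightness: 0.0032 against a bound of 0.0822 (unrounded ratio ≈ 0.0392)

0.0032
0.0822


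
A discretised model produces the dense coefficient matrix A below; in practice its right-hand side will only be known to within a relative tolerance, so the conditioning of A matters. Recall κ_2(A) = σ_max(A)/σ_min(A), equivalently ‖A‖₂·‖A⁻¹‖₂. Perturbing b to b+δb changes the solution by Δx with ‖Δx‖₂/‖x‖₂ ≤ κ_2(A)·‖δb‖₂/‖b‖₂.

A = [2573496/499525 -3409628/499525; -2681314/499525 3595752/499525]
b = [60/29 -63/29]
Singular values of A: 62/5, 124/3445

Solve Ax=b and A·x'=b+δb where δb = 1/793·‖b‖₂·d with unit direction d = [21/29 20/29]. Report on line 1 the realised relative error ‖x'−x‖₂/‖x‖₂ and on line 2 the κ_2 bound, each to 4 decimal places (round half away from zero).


0.4344
0.4344

from the listed singular values, σ₁ = 62/5, σ_n = 124/3445
κ = σ_max/σ_min = (62/5)/(124/3445) = 344.5000
perturbation bound = 344.5000·1/793 = 0.4344
solve Ax = b  →  x = [0.1452 -0.1935]
‖b‖₂ = 3.0000 and ‖x‖₂ = 0.2419
with δb = [0.0027 0.0026], A·Δx = δb → ‖Δx‖ = 0.1051
realised ‖Δx‖/‖x‖ = 0.4344
realised/bound = 1 exactly: the bound is attained for this b and d
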